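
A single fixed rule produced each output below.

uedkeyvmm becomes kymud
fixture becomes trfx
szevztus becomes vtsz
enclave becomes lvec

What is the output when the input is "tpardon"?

Each output is the input with this applied: move the first 3 characters to the end (rotate left by 3), then keep every other character starting from the first (positions 1st, 3rd, 5th, ...).
Applying both steps to "tpardon": "rdontpa", then "rota".

rota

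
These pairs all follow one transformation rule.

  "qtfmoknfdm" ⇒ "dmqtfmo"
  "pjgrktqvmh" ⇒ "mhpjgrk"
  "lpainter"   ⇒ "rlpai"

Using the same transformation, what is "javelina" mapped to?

The rule is to swap the front and back halves of the string, then delete the first 3 characters.
Starting from "javelina": after the first operation, "linajave"; after the second, "ajave".

ajave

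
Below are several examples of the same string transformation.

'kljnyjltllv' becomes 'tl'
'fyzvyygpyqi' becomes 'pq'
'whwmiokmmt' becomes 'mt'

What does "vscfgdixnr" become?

Looking at the pairs, the operation is to keep every other character starting from the second (positions 2nd, 4th, 6th, ...), then delete the first 3 characters.
Applying that to "vscfgdixnr" gives "xr".

xr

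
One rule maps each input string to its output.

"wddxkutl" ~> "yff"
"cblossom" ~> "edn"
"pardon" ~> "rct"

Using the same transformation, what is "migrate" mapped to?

What's happening: shift every letter 2 places forward in the alphabet (wrapping around), then keep only the first 3 characters.
On "migrate" that produces "oki".

oki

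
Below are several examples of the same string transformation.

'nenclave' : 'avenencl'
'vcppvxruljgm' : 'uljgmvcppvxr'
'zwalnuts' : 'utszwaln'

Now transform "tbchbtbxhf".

The rule is to swap the front and back halves of the string, then move the first character to the end.
For "tbchbtbxhf", step one produces "tbxhftbchb"; step two turns that into "bxhftbchbt".
(Check on "vcppvxruljgm": → "ruljgmvcppvx" → "uljgmvcppvxr" ✓)

bxhftbchbt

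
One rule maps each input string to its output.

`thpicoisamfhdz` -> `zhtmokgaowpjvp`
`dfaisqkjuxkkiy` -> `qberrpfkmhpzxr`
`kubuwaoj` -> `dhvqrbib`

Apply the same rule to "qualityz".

In each case the input is transformed by: shift every letter 7 places forward in the alphabet (wrapping around), then swap the front and back halves of the string.
Starting from "qualityz": after the first operation, "xbhspafg"; after the second, "pafgxbhs".

pafgxbhs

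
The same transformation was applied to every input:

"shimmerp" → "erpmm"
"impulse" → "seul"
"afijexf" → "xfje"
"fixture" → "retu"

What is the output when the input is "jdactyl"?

Rule — delete the first 3 characters, then move the first 2 characters to the end (rotate left by 2).
Doing the same to "jdactyl": "ylct".
(Check on "shimmerp": → "mmerp" → "erpmm" ✓)

ylct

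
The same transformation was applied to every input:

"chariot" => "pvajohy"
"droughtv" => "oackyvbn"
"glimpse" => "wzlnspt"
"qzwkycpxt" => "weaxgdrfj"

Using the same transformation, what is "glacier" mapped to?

plynshj

The pattern: move the last 3 characters to the front (rotate right by 3), then shift every letter 7 places forward in the alphabet (wrapping around).
So "glacier" becomes "plynshj".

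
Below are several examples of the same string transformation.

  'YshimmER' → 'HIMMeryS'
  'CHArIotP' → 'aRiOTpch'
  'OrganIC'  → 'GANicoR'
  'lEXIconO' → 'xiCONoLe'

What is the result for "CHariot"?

ARIOTch

Rule — move the first 2 characters to the end (rotate left by 2), then flip the case of every letter.
Applying both steps to "CHariot": "ariotCH", then "ARIOTch".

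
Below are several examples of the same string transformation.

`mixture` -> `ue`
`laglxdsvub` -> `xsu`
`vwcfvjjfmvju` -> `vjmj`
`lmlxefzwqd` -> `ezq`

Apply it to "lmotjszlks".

jzk

What's happening: keep every other character starting from the first (positions 1st, 3rd, 5th, ...), then delete the first 2 characters.
For "lmotjszlks", step one produces "lojzk"; step two turns that into "jzk".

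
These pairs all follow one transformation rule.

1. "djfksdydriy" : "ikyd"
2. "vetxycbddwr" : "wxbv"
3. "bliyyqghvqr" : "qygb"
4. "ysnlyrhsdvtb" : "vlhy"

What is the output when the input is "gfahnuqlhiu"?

What's happening: keep one character in every 3, starting at position 1 (positions 1st, 4th, 7th, ...), then swap the first and last characters.
"gfahnuqlhiu" → "ghqi" → "ihqg".
(Check on "djfksdydriy": → "dkyi" → "ikyd" ✓)

ihqg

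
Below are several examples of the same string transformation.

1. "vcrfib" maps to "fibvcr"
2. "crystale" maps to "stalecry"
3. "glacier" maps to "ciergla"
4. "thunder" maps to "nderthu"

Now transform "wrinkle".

nklewri

What's happening: move the first 3 characters to the end (rotate left by 3).
So "wrinkle" becomes "nklewri".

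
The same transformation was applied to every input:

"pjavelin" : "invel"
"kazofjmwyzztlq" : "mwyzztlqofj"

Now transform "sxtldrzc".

Rule — delete the first 3 characters, then move the first 3 characters to the end (rotate left by 3).
Working it through for "sxtldrzc": intermediate "ldrzc", final "zcldr".

zcldr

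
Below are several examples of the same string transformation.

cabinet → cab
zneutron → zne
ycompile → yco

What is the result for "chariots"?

cha

The pattern: keep only the first 3 characters.
"chariots" → "cha".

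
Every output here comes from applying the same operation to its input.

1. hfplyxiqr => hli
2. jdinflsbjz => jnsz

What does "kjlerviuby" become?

keiy

Looking at the pairs, the operation is to keep one character in every 3, starting at position 1 (positions 1st, 4th, 7th, ...).
So "kjlerviuby" becomes "keiy".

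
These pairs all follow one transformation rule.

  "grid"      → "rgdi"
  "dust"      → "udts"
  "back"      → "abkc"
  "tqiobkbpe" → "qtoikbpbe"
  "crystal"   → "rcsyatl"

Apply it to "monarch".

What's happening: swap each adjacent pair of characters (1↔2, 3↔4, ...).
Applying that to "monarch" gives "omancrh".

omancrh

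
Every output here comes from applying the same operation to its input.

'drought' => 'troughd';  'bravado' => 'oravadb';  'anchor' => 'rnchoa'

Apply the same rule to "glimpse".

In each case the input is transformed by: swap the first and last characters.
On "glimpse" that produces "elimpsg".

elimpsg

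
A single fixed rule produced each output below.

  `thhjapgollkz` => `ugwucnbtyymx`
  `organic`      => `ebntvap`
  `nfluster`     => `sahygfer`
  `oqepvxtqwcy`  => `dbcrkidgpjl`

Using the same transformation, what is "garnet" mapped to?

Looking at the pairs, the operation is to swap each adjacent pair of characters (1↔2, 3↔4, ...), then shift every letter 13 places forward in the alphabet (wrapping around) — i.e. ROT13.
Working it through for "garnet": intermediate "agnrte", final "ntaegr".
(Check on "organic": → "roaginc" → "ebntvap" ✓)

ntaegr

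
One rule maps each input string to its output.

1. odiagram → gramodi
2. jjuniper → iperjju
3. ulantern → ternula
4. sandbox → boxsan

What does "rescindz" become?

In each case the input is transformed by: move the first 3 characters to the end (rotate left by 3), then delete the first character.
Applying both steps to "rescindz": "cindzres", then "indzres".

indzres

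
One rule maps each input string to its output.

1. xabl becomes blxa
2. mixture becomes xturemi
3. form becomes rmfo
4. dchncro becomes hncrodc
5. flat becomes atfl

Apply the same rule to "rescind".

scindre

The transformation: move the first 2 characters to the end (rotate left by 2).
Doing the same to "rescind": "scindre".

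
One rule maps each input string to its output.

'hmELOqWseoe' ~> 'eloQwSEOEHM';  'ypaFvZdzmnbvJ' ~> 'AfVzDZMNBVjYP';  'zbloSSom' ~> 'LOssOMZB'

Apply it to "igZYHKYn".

zyhkyNIG

What's happening: flip the case of every letter, then move the first 2 characters to the end (rotate left by 2).
"igZYHKYn" → "IGzyhkyN" → "zyhkyNIG".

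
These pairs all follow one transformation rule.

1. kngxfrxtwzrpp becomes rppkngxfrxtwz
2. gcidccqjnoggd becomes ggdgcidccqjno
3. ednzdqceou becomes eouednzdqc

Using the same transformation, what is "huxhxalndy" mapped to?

The rule is to move the last 3 characters to the front (rotate right by 3).
For "huxhxalndy" the result is "ndyhuxhxal".

ndyhuxhxal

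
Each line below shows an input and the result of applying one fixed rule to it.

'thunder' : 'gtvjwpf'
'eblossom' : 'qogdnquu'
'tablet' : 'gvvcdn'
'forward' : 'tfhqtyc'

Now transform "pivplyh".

ajrkxrn

What's happening: move the last 2 characters to the front (rotate right by 2), then shift every letter 2 places forward in the alphabet (wrapping around).
Starting from "pivplyh": after the first operation, "yhpivpl"; after the second, "ajrkxrn".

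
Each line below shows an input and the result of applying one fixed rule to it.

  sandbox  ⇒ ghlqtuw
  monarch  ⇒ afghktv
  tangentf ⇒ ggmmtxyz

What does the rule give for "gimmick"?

Looking at the pairs, the operation is to shift every letter 7 places backward in the alphabet (wrapping around), then sort the characters into alphabetical order.
"gimmick" → "zbffbvd" → "bbdffvz".

bbdffvz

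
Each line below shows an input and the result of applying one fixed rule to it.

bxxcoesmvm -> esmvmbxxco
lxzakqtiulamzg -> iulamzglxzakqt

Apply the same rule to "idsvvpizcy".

pizcyidsvv

The rule is to swap the front and back halves of the string.
For "idsvvpizcy" the result is "pizcyidsvv".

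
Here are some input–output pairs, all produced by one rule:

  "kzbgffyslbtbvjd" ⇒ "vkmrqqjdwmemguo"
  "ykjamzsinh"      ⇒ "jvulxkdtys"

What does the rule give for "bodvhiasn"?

Looking at the pairs, the operation is to shift every letter 11 places forward in the alphabet (wrapping around).
So "bodvhiasn" becomes "mzogstldy".

mzogstldy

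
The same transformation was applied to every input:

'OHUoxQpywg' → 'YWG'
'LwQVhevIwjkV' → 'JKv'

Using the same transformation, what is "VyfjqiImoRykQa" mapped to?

Looking at the pairs, the operation is to flip the case of every letter, then keep only the last 3 characters.
For "VyfjqiImoRykQa" the result is "KqA".

KqA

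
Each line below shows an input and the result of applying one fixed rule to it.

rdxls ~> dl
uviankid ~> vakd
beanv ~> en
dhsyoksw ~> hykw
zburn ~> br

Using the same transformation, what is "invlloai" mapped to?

What's happening: keep every other character starting from the second (positions 2nd, 4th, 6th, ...).
Doing the same to "invlloai": "nloi".

nloi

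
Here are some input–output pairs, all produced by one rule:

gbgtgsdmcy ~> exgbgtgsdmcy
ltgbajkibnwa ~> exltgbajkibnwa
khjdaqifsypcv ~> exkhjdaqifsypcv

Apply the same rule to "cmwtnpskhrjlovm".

The rule is to prepend "ex".
So "cmwtnpskhrjlovm" becomes "excmwtnpskhrjlovm".

excmwtnpskhrjlovm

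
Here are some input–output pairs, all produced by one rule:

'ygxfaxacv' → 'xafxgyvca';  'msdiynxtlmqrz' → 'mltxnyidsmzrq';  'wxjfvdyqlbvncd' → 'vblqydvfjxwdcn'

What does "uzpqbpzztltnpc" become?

The transformation: reverse the string, then move the first 3 characters to the end (rotate left by 3).
"uzpqbpzztltnpc" → "cpntltzzpbqpzu" → "tltzzpbqpzucpn".

tltzzpbqpzucpn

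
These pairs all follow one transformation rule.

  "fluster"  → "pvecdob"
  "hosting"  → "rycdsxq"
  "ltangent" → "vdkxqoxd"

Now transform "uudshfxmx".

eencrphwh

What's happening: shift every letter 10 places forward in the alphabet (wrapping around).
So "uudshfxmx" becomes "eencrphwh".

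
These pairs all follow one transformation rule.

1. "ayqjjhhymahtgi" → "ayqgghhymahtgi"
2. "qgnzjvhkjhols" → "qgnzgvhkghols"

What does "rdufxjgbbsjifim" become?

In each case the input is transformed by: replace every "j" with "g".
On "rdufxjgbbsjifim" that produces "rdufxggbbsgifim".

rdufxggbbsgifim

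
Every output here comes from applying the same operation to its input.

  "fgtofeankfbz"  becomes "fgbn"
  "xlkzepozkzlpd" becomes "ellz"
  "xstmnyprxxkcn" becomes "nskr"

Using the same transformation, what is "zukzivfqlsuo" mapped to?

iuuq

The transformation: keep one character in every 3, starting at position 2 (positions 2nd, 5th, 8th, ...), then swap each adjacent pair of characters (1↔2, 3↔4, ...).
On "zukzivfqlsuo": the first step gives "uiqu", and the second then gives "iuuq".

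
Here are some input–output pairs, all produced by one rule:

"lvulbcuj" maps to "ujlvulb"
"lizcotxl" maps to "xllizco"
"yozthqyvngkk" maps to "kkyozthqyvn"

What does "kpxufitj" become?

Each output is the input with this applied: move the last 3 characters to the front (rotate right by 3), then delete the first character.
Applying that to "kpxufitj" gives "tjkpxuf".

tjkpxuf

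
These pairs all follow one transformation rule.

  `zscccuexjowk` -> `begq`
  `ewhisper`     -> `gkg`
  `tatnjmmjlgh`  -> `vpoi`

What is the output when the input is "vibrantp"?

The transformation: keep one character in every 3, starting at position 1 (positions 1st, 4th, 7th, ...), then shift every letter 2 places forward in the alphabet (wrapping around).
Starting from "vibrantp": after the first operation, "vrt"; after the second, "xtv".

xtv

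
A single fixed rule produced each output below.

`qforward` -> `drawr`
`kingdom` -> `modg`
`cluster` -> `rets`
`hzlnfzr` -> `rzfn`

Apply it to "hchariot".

toira

Rule — reverse the string, then delete the last 3 characters.
Applying both steps to "hchariot": "toirahch", then "toira".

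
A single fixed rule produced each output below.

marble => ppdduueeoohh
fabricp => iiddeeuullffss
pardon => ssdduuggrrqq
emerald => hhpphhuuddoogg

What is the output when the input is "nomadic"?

The pattern: shift every letter 3 places forward in the alphabet (wrapping around), then double every character.
On "nomadic": the first step gives "qrpdglf", and the second then gives "qqrrppddggllff".

qqrrppddggllff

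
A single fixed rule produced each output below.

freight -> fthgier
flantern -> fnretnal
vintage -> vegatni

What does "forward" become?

Rule — move the first character to the end, then reverse the string.
Applying both steps to "forward": "orwardf", then "fdrawro".

fdrawro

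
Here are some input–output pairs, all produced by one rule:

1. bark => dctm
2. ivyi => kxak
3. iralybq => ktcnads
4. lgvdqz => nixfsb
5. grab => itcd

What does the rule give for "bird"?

dktf

The transformation: shift every letter 2 places forward in the alphabet (wrapping around).
"bird" → "dktf".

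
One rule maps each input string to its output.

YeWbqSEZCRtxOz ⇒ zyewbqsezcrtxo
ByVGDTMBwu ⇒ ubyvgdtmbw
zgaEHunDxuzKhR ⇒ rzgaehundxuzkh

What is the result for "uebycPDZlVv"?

The pattern: move the last character to the front, then convert every letter to lowercase.
Doing the same to "uebycPDZlVv": "vuebycpdzlv".

vuebycpdzlv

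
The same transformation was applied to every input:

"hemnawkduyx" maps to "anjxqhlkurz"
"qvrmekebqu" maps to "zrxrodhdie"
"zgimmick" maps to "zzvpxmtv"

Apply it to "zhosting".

fgvatmub

The transformation: shift every letter 13 places forward in the alphabet (wrapping around) — i.e. ROT13, then move the first 3 characters to the end (rotate left by 3).
So "zhosting" becomes "fgvatmub".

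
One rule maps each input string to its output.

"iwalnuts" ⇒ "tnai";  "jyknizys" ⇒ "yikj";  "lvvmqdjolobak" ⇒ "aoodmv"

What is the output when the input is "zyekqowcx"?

The transformation: reverse the string, then keep every other character starting from the second (positions 2nd, 4th, 6th, ...).
Starting from "zyekqowcx": after the first operation, "xcwoqkeyz"; after the second, "coky".

coky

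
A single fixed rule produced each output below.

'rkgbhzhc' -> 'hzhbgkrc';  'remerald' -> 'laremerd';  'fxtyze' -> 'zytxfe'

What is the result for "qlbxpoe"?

opxblqe

Each output is the input with this applied: reverse the string, then move the first character to the end.
Starting from "qlbxpoe": after the first operation, "eopxblq"; after the second, "opxblqe".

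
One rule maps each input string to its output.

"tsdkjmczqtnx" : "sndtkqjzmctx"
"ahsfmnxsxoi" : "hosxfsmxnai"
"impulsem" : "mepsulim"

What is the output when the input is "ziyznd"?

In each case the input is transformed by: take characters alternately from the front and the back (1st, last, 2nd, 2nd-last, ...), then move the first 2 characters to the end (rotate left by 2).
Starting from "ziyznd": after the first operation, "zdinyz"; after the second, "inyzzd".
(Check on "tsdkjmczqtnx": → "txsndtkqjzmc" → "sndtkqjzmctx" ✓)

inyzzd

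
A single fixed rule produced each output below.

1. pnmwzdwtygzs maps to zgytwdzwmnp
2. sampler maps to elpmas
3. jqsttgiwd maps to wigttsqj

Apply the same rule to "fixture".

In each case the input is transformed by: delete the last character, then reverse the string.
"fixture" → "fixtur" → "rutxif".

rutxif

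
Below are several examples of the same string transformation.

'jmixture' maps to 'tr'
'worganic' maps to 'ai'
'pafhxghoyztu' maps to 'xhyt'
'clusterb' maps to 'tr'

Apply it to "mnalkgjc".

The pattern: delete the first 3 characters, then keep every other character starting from the second (positions 2nd, 4th, 6th, ...).
Working it through for "mnalkgjc": intermediate "lkgjc", final "kj".

kj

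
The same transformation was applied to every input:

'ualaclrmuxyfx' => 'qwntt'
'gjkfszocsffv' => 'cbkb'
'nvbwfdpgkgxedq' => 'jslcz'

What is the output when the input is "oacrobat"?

knw

The pattern: shift every letter 4 places backward in the alphabet (wrapping around), then keep one character in every 3, starting at position 1 (positions 1st, 4th, 7th, ...).
"oacrobat" → "knw".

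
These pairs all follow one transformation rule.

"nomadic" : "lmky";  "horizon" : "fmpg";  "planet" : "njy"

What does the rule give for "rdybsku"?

pbwz

The transformation: shift every letter 2 places backward in the alphabet (wrapping around), then delete the last 3 characters.
On "rdybsku": the first step gives "pbwzqis", and the second then gives "pbwz".
(Check on "planet": → "njylcr" → "njy" ✓)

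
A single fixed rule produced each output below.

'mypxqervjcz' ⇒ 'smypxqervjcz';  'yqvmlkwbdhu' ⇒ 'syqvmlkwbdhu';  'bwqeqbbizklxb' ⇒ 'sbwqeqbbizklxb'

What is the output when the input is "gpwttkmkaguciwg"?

sgpwttkmkaguciwg

Rule — prepend "s".
Applying that to "gpwttkmkaguciwg" gives "sgpwttkmkaguciwg".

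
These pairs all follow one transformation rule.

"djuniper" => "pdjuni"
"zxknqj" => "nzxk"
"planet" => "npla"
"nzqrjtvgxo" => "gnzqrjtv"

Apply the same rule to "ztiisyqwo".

Each output is the input with this applied: delete the last 2 characters, then move the last character to the front.
"ztiisyqwo" → "ztiisyq" → "qztiisy".

qztiisy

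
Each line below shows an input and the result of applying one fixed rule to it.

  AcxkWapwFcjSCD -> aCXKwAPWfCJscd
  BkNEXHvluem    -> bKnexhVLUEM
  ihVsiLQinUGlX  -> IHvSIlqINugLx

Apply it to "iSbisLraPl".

IsBISlRApL

What's happening: flip the case of every letter.
Doing the same to "iSbisLraPl": "IsBISlRApL".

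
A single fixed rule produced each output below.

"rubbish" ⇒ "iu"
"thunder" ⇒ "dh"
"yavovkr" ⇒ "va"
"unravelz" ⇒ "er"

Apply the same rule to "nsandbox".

What's happening: reverse the string, then keep one character in every 3, starting at position 3 (positions 3rd, 6th, 9th, ...).
"nsandbox" → "xobdnasn" → "ba".

ba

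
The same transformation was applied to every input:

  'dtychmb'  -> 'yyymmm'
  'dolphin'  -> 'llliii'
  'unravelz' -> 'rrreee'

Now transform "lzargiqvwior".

What's happening: keep one character in every 3, starting at position 3 (positions 3rd, 6th, 9th, ...), then repeat every character 3 times.
Applying both steps to "lzargiqvwior": "aiwr", then "aaaiiiwwwrrr".

aaaiiiwwwrrr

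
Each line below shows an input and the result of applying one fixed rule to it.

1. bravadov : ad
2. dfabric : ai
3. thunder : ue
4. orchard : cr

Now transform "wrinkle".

In each case the input is transformed by: keep one character in every 3, starting at position 3 (positions 3rd, 6th, 9th, ...).
Applying that to "wrinkle" gives "il".

il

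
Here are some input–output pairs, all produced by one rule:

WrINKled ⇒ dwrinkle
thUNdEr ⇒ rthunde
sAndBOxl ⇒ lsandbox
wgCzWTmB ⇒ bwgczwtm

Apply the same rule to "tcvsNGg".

The pattern: move the last character to the front, then convert every letter to lowercase.
Starting from "tcvsNGg": after the first operation, "gtcvsNG"; after the second, "gtcvsng".

gtcvsng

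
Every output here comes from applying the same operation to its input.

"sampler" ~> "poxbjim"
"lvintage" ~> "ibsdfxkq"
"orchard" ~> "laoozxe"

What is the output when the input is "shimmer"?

The pattern: take characters alternately from the front and the back (1st, last, 2nd, 2nd-last, ...), then shift every letter 3 places backward in the alphabet (wrapping around).
On "shimmer": the first step gives "srheimm", and the second then gives "poebfjj".

poebfjj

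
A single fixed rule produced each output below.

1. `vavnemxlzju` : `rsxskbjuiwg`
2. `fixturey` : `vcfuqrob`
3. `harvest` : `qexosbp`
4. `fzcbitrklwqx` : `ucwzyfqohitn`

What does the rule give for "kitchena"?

In each case the input is transformed by: move the last character to the front, then shift every letter 3 places backward in the alphabet (wrapping around).
Applying both steps to "kitchena": "akitchen", then "xhfqzebk".
(Check on "fzcbitrklwqx": → "xfzcbitrklwq" → "ucwzyfqohitn" ✓)

xhfqzebk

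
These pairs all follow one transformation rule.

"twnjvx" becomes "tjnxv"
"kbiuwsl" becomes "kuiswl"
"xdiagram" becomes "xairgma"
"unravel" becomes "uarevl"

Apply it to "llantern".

The pattern: swap each adjacent pair of characters (1↔2, 3↔4, ...), then delete the first character.
"llantern" → "llnaetnr" → "lnaetnr".

lnaetnr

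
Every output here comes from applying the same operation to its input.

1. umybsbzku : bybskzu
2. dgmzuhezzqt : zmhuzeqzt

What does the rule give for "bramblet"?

The pattern: delete the first 2 characters, then swap each adjacent pair of characters (1↔2, 3↔4, ...).
Working it through for "bramblet": intermediate "amblet", final "malbte".
(Check on "umybsbzku": → "ybsbzku" → "bybskzu" ✓)

malbte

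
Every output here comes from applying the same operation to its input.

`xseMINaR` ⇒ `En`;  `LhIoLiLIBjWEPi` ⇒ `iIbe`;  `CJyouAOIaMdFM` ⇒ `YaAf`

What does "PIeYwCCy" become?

Each output is the input with this applied: keep one character in every 3, starting at position 3 (positions 3rd, 6th, 9th, ...), then flip the case of every letter.
Starting from "PIeYwCCy": after the first operation, "eC"; after the second, "Ec".

Ec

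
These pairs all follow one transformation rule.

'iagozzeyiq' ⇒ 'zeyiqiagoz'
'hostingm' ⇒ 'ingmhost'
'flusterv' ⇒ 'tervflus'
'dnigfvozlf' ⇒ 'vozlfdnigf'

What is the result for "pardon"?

donpar

The pattern: swap the front and back halves of the string.
Applying that to "pardon" gives "donpar".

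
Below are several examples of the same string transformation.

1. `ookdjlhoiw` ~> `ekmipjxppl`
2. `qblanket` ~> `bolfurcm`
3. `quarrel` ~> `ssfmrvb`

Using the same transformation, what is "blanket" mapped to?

The rule is to shift every letter 1 place forward in the alphabet (wrapping around), then move the first 3 characters to the end (rotate left by 3).
On "blanket": the first step gives "cmbolfu", and the second then gives "olfucmb".

olfucmb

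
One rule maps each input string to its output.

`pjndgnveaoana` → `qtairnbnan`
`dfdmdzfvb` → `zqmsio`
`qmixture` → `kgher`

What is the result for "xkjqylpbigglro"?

Looking at the pairs, the operation is to delete the first 3 characters, then shift every letter 13 places forward in the alphabet (wrapping around) — i.e. ROT13.
Applying both steps to "xkjqylpbigglro": "qylpbigglro", then "dlycovttyeb".

dlycovttyeb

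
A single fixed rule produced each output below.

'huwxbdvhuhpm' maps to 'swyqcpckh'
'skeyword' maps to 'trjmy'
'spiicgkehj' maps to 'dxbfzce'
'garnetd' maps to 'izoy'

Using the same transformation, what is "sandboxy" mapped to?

In each case the input is transformed by: shift every letter 5 places backward in the alphabet (wrapping around), then delete the first 3 characters.
On "sandboxy": the first step gives "nviywjst", and the second then gives "ywjst".
(Check on "spiicgkehj": → "nkddxbfzce" → "dxbfzce" ✓)

ywjst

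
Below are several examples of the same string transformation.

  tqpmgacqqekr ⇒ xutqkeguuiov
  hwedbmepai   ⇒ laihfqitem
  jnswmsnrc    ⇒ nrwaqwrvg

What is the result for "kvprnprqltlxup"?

oztvrtvupxpbyt

Looking at the pairs, the operation is to shift every letter 4 places forward in the alphabet (wrapping around).
"kvprnprqltlxup" → "oztvrtvupxpbyt".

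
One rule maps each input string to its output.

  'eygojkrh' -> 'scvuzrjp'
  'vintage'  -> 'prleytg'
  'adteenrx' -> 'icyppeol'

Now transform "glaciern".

Rule — shift every letter 11 places forward in the alphabet (wrapping around), then reverse the string.
Applying both steps to "glaciern": "rwlntpcy", then "ycptnlwr".

ycptnlwr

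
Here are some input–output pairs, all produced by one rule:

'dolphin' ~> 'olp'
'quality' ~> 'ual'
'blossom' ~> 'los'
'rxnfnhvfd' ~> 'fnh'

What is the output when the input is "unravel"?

In each case the input is transformed by: move the last 3 characters to the front (rotate right by 3), then keep only the last 3 characters.
On "unravel": the first step gives "velunra", and the second then gives "nra".

nra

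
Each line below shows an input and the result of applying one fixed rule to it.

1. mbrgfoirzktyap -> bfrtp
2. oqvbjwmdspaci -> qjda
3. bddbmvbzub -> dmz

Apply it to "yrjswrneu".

rwe

Each output is the input with this applied: keep one character in every 3, starting at position 2 (positions 2nd, 5th, 8th, ...).
Applying that to "yrjswrneu" gives "rwe".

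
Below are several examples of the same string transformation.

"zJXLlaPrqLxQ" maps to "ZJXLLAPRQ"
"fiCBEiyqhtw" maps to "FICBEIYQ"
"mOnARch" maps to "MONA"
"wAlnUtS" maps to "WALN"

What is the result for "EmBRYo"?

EMB

In each case the input is transformed by: delete the last 3 characters, then convert every letter to uppercase.
For "EmBRYo", step one produces "EmB"; step two turns that into "EMB".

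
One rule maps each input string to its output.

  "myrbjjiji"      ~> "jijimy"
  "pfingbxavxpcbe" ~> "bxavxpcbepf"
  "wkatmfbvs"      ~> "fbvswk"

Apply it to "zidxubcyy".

The rule is to move the first 2 characters to the end (rotate left by 2), then delete the first 3 characters.
Working it through for "zidxubcyy": intermediate "dxubcyyzi", final "bcyyzi".

bcyyzi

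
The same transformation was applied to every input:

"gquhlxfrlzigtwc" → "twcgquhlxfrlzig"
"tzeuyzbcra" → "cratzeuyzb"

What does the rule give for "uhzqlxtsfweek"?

In each case the input is transformed by: move the last 3 characters to the front (rotate right by 3).
"uhzqlxtsfweek" → "eekuhzqlxtsfw".

eekuhzqlxtsfw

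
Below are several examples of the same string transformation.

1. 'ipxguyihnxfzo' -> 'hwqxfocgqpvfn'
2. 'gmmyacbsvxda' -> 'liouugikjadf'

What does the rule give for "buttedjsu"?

acjcbbmlr

The transformation: move the last 2 characters to the front (rotate right by 2), then shift every letter 8 places forward in the alphabet (wrapping around).
"buttedjsu" → "subuttedj" → "acjcbbmlr".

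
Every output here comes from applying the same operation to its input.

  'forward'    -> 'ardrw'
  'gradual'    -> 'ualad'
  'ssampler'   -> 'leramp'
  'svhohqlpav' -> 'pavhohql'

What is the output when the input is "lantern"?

The pattern: delete the first 2 characters, then move the last 3 characters to the front (rotate right by 3).
"lantern" → "ntern" → "ernnt".

ernnt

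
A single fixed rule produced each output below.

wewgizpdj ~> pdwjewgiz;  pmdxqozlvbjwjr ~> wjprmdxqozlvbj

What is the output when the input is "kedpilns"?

lnksedpi

Rule — swap the first and last characters, then move the last 3 characters to the front (rotate right by 3).
"kedpilns" → "sedpilnk" → "lnksedpi".
(Check on "wewgizpdj": → "jewgizpdw" → "pdwjewgiz" ✓)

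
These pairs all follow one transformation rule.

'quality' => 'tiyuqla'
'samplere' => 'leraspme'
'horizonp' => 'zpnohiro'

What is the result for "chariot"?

Looking at the pairs, the operation is to swap each adjacent pair of characters (1↔2, 3↔4, ...), then move the last 3 characters to the front (rotate right by 3).
"chariot" → "oithcra".

oithcra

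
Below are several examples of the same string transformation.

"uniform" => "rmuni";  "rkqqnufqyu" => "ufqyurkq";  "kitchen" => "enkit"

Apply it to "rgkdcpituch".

What's happening: move the first 3 characters to the end (rotate left by 3), then delete the first 2 characters.
For "rgkdcpituch", step one produces "dcpituchrgk"; step two turns that into "pituchrgk".
(Check on "kitchen": → "chenkit" → "enkit" ✓)

pituchrgk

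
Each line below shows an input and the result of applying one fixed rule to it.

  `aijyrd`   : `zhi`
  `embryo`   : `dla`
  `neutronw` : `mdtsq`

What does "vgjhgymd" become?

ufigf

The pattern: shift every letter 1 place backward in the alphabet (wrapping around), then delete the last 3 characters.
For "vgjhgymd", step one produces "ufigfxlc"; step two turns that into "ufigf".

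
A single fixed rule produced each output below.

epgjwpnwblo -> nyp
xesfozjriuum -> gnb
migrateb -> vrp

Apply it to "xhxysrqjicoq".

What's happening: shift every letter 9 places forward in the alphabet (wrapping around), then keep only the first 3 characters.
Applying both steps to "xhxysrqjicoq": "gqghbazsrlxz", then "gqg".

gqg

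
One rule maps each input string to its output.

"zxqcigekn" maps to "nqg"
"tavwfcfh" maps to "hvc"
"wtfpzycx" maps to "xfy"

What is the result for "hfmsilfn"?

nml

Each output is the input with this applied: move the last character to the front, then keep one character in every 3, starting at position 1 (positions 1st, 4th, 7th, ...).
Applying both steps to "hfmsilfn": "nhfmsilf", then "nml".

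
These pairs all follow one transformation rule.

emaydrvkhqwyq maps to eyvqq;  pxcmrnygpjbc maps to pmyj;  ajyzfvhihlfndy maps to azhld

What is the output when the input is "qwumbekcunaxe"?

The pattern: keep one character in every 3, starting at position 1 (positions 1st, 4th, 7th, ...).
For "qwumbekcunaxe" the result is "qmkne".

qmkne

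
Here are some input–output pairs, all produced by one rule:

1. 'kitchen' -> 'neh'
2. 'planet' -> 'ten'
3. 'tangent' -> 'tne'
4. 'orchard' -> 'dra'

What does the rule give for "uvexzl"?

Rule — reverse the string, then keep only the first 3 characters.
For "uvexzl" the result is "lzx".

lzx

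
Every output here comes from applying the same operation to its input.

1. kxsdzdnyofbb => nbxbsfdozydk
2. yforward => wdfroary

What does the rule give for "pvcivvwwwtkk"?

Looking at the pairs, the operation is to take characters alternately from the front and the back (1st, last, 2nd, 2nd-last, ...), then swap the first and last characters.
On "pvcivvwwwtkk": the first step gives "pkvkctiwvwvw", and the second then gives "wkvkctiwvwvp".

wkvkctiwvwvp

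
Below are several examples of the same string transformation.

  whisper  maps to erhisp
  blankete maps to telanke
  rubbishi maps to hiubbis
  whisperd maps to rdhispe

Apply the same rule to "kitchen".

enitch

The transformation: delete the first character, then move the last 2 characters to the front (rotate right by 2).
"kitchen" → "itchen" → "enitch".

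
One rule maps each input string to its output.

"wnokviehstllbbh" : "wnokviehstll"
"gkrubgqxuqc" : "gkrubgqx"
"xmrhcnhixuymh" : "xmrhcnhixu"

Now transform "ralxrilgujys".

ralxrilgu

Rule — delete the last 3 characters.
So "ralxrilgujys" becomes "ralxrilgu".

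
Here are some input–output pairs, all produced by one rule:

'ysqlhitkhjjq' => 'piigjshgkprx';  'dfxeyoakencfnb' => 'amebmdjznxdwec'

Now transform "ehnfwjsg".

frivemgd

What's happening: shift every letter 1 place backward in the alphabet (wrapping around), then reverse the string.
Applying that to "ehnfwjsg" gives "frivemgd".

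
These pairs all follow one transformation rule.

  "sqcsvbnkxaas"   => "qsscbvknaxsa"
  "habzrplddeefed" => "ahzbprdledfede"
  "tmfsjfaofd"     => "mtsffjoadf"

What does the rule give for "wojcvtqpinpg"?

The transformation: swap each adjacent pair of characters (1↔2, 3↔4, ...).
So "wojcvtqpinpg" becomes "owcjtvpqnigp".

owcjtvpqnigp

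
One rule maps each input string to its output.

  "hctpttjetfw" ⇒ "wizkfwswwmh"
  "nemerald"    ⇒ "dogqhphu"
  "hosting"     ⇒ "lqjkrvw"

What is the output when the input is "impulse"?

ovhlpsx

The rule is to shift every letter 3 places forward in the alphabet (wrapping around), then move the last 3 characters to the front (rotate right by 3).
Starting from "impulse": after the first operation, "lpsxovh"; after the second, "ovhlpsx".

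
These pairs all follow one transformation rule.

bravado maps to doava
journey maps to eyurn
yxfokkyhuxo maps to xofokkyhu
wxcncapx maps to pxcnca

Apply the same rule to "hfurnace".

ceurna

The rule is to delete the first 2 characters, then move the last 2 characters to the front (rotate right by 2).
Working it through for "hfurnace": intermediate "urnace", final "ceurna".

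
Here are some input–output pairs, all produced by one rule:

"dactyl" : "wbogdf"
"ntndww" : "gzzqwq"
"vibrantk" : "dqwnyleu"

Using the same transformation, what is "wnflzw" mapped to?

The rule is to swap the front and back halves of the string, then shift every letter 3 places forward in the alphabet (wrapping around).
Applying both steps to "wnflzw": "lzwwnf", then "oczzqi".

oczzqi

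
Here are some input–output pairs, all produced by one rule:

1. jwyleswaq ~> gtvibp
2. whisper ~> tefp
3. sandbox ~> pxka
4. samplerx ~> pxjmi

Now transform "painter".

mxfk

Each output is the input with this applied: shift every letter 3 places backward in the alphabet (wrapping around), then delete the last 3 characters.
For "painter", step one produces "mxfkqbo"; step two turns that into "mxfk".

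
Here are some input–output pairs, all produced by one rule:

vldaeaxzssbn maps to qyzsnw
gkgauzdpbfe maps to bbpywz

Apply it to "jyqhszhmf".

Each output is the input with this applied: keep every other character starting from the first (positions 1st, 3rd, 5th, ...), then shift every letter 5 places backward in the alphabet (wrapping around).
Working it through for "jyqhszhmf": intermediate "jqshf", final "elnca".
(Check on "vldaeaxzssbn": → "vdexsb" → "qyzsnw" ✓)

elnca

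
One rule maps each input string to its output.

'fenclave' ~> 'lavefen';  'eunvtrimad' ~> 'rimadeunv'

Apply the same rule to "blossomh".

somhblo

The pattern: swap the front and back halves of the string, then delete the last character.
Working it through for "blossomh": intermediate "somhblos", final "somhblo".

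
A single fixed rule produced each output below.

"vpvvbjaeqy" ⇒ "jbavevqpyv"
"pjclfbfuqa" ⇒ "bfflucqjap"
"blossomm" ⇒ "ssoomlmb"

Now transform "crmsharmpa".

ahrsmmprac

Looking at the pairs, the operation is to swap the front and back halves of the string, then take characters alternately from the front and the back (1st, last, 2nd, 2nd-last, ...).
Starting from "crmsharmpa": after the first operation, "armpacrmsh"; after the second, "ahrsmmprac".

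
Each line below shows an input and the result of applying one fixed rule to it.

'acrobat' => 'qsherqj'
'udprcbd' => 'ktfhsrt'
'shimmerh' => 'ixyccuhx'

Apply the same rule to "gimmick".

The rule is to shift every letter 10 places backward in the alphabet (wrapping around).
Doing the same to "gimmick": "wyccysa".

wyccysa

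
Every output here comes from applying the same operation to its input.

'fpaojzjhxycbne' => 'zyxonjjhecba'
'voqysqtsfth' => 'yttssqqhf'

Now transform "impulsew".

wusple

In each case the input is transformed by: delete the first 2 characters, then sort the characters into reverse alphabetical order.
On "impulsew": the first step gives "pulsew", and the second then gives "wusple".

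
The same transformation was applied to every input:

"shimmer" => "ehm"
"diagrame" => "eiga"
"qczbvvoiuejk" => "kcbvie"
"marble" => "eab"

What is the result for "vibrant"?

nir

The pattern: keep every other character starting from the second (positions 2nd, 4th, 6th, ...), then move the last character to the front.
For "vibrant", step one produces "irn"; step two turns that into "nir".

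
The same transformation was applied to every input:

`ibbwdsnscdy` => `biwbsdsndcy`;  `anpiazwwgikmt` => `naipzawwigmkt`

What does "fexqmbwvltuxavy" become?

efqxbmvwtlxuvay

The rule is to swap each adjacent pair of characters (1↔2, 3↔4, ...).
On "fexqmbwvltuxavy" that produces "efqxbmvwtlxuvay".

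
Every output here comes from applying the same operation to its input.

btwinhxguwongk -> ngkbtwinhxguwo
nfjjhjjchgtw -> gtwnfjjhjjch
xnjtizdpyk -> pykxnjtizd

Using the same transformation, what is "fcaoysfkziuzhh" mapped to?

zhhfcaoysfkziu

In each case the input is transformed by: move the last 3 characters to the front (rotate right by 3).
So "fcaoysfkziuzhh" becomes "zhhfcaoysfkziu".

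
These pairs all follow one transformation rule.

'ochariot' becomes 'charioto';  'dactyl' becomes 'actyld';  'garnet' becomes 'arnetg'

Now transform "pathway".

Rule — move the first character to the end.
For "pathway" the result is "athwayp".

athwayp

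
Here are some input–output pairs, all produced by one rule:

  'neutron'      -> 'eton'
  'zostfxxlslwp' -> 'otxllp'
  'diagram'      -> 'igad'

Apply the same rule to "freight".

What's happening: move the first character to the end, then keep every other character starting from the first (positions 1st, 3rd, 5th, ...).
Starting from "freight": after the first operation, "reightf"; after the second, "rihf".

rihf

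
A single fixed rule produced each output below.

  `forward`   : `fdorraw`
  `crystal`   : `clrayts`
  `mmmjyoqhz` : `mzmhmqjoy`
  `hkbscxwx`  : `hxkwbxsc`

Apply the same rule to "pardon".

The transformation: take characters alternately from the front and the back (1st, last, 2nd, 2nd-last, ...).
Doing the same to "pardon": "pnaord".

pnaord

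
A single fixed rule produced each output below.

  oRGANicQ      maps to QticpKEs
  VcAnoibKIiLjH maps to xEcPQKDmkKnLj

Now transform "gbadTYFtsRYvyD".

IDCFvahVUtaXAf

The rule is to flip the case of every letter, then shift every letter 2 places forward in the alphabet (wrapping around).
On "gbadTYFtsRYvyD" that produces "IDCFvahVUtaXAf".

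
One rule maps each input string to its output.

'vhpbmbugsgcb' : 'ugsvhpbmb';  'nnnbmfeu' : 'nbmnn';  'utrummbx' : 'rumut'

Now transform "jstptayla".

What's happening: delete the last 3 characters, then move the last 3 characters to the front (rotate right by 3).
Working it through for "jstptayla": intermediate "jstpta", final "ptajst".

ptajst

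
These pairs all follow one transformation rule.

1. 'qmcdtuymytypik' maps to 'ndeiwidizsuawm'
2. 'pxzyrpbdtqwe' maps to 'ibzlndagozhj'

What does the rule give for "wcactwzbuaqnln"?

Looking at the pairs, the operation is to shift every letter 10 places forward in the alphabet (wrapping around), then move the first 3 characters to the end (rotate left by 3).
Starting from "wcactwzbuaqnln": after the first operation, "gmkmdgjlekaxvx"; after the second, "mdgjlekaxvxgmk".

mdgjlekaxvxgmk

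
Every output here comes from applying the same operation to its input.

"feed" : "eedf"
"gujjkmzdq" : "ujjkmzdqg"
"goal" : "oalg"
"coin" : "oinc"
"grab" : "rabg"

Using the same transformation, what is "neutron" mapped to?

The transformation: move the first character to the end.
So "neutron" becomes "eutronn".

eutronn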